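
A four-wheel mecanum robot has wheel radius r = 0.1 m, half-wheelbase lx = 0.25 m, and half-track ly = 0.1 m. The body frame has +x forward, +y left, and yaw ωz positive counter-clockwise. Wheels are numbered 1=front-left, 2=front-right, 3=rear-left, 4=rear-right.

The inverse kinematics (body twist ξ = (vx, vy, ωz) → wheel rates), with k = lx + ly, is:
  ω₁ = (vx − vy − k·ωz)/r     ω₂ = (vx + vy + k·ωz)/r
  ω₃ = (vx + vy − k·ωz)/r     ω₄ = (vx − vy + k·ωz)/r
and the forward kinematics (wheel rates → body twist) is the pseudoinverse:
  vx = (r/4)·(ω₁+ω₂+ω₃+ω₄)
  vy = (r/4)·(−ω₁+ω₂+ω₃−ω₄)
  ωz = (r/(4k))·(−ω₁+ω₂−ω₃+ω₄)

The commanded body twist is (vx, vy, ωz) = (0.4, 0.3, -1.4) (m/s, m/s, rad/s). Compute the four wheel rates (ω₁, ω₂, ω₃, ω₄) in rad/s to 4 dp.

k = lx + ly = 0.25 + 0.1 = 0.3500;  k·ωz = 0.3500·-1.4 = -0.4900
ω₁ (FL) = (vx − vy − k·ωz)/r = 0.5900/0.1 = 5.9000
ω₂ (FR) = (vx + vy + k·ωz)/r = 0.2100/0.1 = 2.1000
ω₃ (RL) = (vx + vy − k·ωz)/r = 1.1900/0.1 = 11.9000
ω₄ (RR) = (vx − vy + k·ωz)/r = -0.3900/0.1 = -3.9000

(5.9000, 2.1000, 11.9000, -3.9000)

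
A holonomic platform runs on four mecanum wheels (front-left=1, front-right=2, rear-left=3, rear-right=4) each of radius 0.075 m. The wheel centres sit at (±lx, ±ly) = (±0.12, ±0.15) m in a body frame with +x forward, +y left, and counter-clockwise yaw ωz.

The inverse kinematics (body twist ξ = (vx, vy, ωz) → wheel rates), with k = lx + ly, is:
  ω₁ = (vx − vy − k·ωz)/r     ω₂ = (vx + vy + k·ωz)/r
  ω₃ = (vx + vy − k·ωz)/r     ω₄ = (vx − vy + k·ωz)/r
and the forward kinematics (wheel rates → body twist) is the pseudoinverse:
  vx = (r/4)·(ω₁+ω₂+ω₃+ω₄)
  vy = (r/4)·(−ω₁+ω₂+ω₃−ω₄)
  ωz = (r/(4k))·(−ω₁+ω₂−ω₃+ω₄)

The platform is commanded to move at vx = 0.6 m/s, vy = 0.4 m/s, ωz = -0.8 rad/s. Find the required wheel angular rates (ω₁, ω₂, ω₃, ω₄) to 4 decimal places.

k = lx + ly = 0.12 + 0.15 = 0.2700;  k·ωz = 0.2700·-0.8 = -0.2160
ω₁ (FL) = (vx − vy − k·ωz)/r = 0.4160/0.075 = 5.5467
ω₂ (FR) = (vx + vy + k·ωz)/r = 0.7840/0.075 = 10.4533
ω₃ (RL) = (vx + vy − k·ωz)/r = 1.2160/0.075 = 16.2133
ω₄ (RR) = (vx − vy + k·ωz)/r = -0.0160/0.075 = -0.2133

(5.5467, 10.4533, 16.2133, -0.2133)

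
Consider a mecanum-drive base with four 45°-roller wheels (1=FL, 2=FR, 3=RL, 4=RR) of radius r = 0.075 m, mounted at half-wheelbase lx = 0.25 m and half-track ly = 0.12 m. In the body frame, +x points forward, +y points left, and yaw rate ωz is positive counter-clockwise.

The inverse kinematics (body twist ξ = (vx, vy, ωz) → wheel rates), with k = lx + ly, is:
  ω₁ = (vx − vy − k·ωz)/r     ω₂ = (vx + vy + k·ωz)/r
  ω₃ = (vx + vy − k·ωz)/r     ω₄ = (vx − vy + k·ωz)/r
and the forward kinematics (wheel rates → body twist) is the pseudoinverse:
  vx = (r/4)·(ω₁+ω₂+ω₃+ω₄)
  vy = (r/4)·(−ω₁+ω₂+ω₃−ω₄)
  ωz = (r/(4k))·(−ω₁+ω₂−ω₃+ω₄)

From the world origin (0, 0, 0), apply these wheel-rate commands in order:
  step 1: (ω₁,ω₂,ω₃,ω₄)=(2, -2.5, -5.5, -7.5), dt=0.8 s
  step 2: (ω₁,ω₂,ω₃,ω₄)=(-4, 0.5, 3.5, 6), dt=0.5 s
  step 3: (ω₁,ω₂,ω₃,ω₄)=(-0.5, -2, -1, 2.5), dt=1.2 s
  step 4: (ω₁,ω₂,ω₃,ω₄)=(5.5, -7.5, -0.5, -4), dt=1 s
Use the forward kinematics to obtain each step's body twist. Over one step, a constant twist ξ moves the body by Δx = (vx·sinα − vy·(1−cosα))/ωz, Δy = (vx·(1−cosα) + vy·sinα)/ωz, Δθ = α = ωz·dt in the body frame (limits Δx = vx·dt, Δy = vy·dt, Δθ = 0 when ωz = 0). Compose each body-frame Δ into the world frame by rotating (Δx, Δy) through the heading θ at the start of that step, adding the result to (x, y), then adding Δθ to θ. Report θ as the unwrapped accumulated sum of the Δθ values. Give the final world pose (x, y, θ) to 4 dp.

(-0.3462, -0.2300, -0.8007)

step 1: ξ=(vx,vy,ωz)=(-0.2531, -0.0469, -0.3294), dt=0.8 → body Δ=(-0.2051, -0.0105, -0.2635) → world pose (-0.2051, -0.0105, -0.2635)
step 2: ξ=(vx,vy,ωz)=(0.1125, 0.0375, 0.3547), dt=0.5 → body Δ=(0.0543, 0.0236, 0.1774) → world pose (-0.1465, -0.0019, -0.0861)
step 3: ξ=(vx,vy,ωz)=(-0.0187, -0.0938, 0.1014), dt=1.2 → body Δ=(-0.0156, -0.1136, 0.1216) → world pose (-0.1718, -0.1137, 0.0355)
step 4: ξ=(vx,vy,ωz)=(-0.1219, -0.1781, -0.8361), dt=1.0 → body Δ=(-0.1784, -0.1100, -0.8361) → world pose (-0.3462, -0.2300, -0.8007)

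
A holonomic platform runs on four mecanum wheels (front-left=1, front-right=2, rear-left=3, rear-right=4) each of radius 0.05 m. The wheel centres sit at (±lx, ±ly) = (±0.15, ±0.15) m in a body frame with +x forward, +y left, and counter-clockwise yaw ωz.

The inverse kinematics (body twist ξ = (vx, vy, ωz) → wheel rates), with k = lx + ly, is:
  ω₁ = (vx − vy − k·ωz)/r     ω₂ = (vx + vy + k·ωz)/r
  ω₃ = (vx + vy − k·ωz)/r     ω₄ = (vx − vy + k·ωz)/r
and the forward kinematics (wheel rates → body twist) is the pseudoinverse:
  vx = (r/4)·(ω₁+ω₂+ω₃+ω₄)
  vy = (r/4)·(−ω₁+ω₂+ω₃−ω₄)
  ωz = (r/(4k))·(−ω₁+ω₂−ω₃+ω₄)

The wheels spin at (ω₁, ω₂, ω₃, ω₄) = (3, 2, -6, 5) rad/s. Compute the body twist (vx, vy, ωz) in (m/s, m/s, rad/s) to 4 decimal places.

k = lx + ly = 0.15 + 0.15 = 0.3000
ω₁+ω₂+ω₃+ω₄ = 4.0000  →  vx = (0.05/4)·4.0000 = 0.0500
−ω₁+ω₂+ω₃−ω₄ = -12.0000  →  vy = (0.05/4)·-12.0000 = -0.1500
−ω₁+ω₂−ω₃+ω₄ = 10.0000  →  ωz = (0.05/1.2000)·10.0000 = 0.4167

(0.0500, -0.1500, 0.4167)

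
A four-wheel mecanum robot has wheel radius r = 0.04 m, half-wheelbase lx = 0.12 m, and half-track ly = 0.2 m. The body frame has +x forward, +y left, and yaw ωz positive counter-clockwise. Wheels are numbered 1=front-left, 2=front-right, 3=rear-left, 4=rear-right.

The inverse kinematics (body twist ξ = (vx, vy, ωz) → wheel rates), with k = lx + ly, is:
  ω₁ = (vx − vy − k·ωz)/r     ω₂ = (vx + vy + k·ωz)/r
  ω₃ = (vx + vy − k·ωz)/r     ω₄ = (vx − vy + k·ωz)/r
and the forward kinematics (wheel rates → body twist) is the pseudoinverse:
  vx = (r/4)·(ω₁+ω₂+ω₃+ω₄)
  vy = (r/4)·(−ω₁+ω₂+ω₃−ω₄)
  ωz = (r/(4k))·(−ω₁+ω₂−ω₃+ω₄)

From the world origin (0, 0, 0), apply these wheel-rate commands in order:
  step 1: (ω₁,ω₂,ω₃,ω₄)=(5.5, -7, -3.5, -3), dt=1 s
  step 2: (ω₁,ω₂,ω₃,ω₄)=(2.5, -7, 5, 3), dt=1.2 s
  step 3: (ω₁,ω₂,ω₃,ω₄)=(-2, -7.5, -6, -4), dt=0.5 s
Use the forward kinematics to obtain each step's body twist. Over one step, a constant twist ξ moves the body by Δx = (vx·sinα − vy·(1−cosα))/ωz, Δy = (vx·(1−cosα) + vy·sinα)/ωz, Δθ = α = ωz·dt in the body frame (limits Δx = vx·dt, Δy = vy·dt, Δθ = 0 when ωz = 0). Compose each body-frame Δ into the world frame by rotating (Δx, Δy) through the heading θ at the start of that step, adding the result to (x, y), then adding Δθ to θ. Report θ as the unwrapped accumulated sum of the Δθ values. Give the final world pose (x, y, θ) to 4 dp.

(-0.2106, -0.1626, -0.8609)

step 1: ξ=(vx,vy,ωz)=(-0.0800, -0.1300, -0.3750), dt=1.0 → body Δ=(-0.1022, -0.1121, -0.3750) → world pose (-0.1022, -0.1121, -0.3750)
step 2: ξ=(vx,vy,ωz)=(0.0350, -0.0750, -0.3594), dt=1.2 → body Δ=(0.0216, -0.0962, -0.4312) → world pose (-0.1173, -0.2095, -0.8062)
step 3: ξ=(vx,vy,ωz)=(-0.1950, -0.0750, -0.1094), dt=0.5 → body Δ=(-0.0985, -0.0348, -0.0547) → world pose (-0.2106, -0.1626, -0.8609)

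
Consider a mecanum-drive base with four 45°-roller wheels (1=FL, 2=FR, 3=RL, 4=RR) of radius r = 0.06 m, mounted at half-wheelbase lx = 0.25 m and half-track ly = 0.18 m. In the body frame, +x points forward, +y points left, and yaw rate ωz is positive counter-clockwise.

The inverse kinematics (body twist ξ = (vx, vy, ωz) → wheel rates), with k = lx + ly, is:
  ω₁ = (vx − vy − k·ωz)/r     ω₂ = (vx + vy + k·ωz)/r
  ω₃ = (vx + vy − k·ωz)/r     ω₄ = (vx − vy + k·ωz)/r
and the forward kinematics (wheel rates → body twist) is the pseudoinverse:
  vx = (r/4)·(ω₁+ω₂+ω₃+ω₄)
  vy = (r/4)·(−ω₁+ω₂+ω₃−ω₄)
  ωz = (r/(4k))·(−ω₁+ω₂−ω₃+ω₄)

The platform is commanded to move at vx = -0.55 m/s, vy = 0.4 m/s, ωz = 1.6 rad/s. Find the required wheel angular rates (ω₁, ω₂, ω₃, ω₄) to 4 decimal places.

(-27.3000, 8.9667, -13.9667, -4.3667)

k = lx + ly = 0.25 + 0.18 = 0.4300;  k·ωz = 0.4300·1.6 = 0.6880
ω₁ (FL) = (vx − vy − k·ωz)/r = -1.6380/0.06 = -27.3000
ω₂ (FR) = (vx + vy + k·ωz)/r = 0.5380/0.06 = 8.9667
ω₃ (RL) = (vx + vy − k·ωz)/r = -0.8380/0.06 = -13.9667
ω₄ (RR) = (vx − vy + k·ωz)/r = -0.2620/0.06 = -4.3667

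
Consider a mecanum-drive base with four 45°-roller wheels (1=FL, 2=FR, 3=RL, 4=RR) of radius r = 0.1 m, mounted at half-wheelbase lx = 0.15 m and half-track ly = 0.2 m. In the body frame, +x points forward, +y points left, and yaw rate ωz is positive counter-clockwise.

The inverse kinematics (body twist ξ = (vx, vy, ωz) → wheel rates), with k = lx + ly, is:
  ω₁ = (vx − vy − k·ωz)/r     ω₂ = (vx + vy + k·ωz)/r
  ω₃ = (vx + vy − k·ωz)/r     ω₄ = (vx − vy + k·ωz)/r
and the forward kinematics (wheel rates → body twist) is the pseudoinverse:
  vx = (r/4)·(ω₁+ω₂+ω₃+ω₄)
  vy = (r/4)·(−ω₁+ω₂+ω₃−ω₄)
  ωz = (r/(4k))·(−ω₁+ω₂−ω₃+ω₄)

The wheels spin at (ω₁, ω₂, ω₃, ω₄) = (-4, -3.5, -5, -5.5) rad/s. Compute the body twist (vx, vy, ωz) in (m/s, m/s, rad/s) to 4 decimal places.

k = lx + ly = 0.15 + 0.2 = 0.3500
ω₁+ω₂+ω₃+ω₄ = -18.0000  →  vx = (0.1/4)·-18.0000 = -0.4500
−ω₁+ω₂+ω₃−ω₄ = 1.0000  →  vy = (0.1/4)·1.0000 = 0.0250
−ω₁+ω₂−ω₃+ω₄ = 0.0000  →  ωz = (0.1/1.4000)·0.0000 = 0.0000

(-0.4500, 0.0250, 0.0000)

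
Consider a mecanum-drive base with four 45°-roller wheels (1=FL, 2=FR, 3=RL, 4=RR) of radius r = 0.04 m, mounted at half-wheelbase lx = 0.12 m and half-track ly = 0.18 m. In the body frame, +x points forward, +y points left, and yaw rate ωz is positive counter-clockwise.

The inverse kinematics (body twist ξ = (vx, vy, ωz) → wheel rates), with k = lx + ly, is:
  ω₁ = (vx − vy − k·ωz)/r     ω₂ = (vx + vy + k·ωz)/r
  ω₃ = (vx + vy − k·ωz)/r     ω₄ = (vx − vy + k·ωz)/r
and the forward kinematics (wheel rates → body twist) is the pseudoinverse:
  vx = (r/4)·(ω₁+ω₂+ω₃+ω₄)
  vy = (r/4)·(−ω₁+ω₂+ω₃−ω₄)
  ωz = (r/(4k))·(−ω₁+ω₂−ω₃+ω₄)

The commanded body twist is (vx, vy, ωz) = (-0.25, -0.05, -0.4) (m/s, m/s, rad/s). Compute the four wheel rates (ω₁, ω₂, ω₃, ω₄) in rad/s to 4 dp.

(-2.0000, -10.5000, -4.5000, -8.0000)

k = lx + ly = 0.12 + 0.18 = 0.3000;  k·ωz = 0.3000·-0.4 = -0.1200
ω₁ (FL) = (vx − vy − k·ωz)/r = -0.0800/0.04 = -2.0000
ω₂ (FR) = (vx + vy + k·ωz)/r = -0.4200/0.04 = -10.5000
ω₃ (RL) = (vx + vy − k·ωz)/r = -0.1800/0.04 = -4.5000
ω₄ (RR) = (vx − vy + k·ωz)/r = -0.3200/0.04 = -8.0000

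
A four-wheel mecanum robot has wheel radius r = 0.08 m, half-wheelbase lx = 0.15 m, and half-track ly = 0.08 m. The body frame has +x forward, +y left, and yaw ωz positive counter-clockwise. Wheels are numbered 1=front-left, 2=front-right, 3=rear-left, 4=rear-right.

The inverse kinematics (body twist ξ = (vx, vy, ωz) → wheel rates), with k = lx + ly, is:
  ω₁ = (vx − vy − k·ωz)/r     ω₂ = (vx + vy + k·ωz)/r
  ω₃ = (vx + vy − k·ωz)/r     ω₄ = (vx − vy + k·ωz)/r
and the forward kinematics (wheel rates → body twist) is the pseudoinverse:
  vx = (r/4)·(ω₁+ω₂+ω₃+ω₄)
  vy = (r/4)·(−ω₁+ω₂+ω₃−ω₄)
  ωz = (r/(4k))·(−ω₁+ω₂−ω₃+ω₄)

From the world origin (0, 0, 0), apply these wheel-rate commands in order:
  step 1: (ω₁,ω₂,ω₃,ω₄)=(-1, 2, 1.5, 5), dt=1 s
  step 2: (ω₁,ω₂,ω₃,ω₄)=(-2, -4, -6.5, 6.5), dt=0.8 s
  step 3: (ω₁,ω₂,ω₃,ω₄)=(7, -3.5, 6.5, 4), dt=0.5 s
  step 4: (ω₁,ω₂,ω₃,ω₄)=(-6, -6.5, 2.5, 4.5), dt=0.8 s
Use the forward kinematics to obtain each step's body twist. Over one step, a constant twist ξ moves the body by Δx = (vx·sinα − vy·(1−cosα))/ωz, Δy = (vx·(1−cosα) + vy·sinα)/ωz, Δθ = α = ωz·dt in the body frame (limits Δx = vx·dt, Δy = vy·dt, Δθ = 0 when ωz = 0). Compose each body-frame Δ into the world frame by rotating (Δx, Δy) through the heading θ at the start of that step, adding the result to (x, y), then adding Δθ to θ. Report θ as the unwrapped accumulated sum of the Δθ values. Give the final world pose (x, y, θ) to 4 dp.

step 1: ξ=(vx,vy,ωz)=(0.1500, -0.0100, 0.5652), dt=1.0 → body Δ=(0.1449, 0.0318, 0.5652) → world pose (0.1449, 0.0318, 0.5652)
step 2: ξ=(vx,vy,ωz)=(-0.1200, -0.3000, 0.9565), dt=0.8 → body Δ=(0.0005, -0.2522, 0.7652) → world pose (0.2804, -0.1809, 1.3304)
step 3: ξ=(vx,vy,ωz)=(0.2800, -0.1600, -1.1304), dt=0.5 → body Δ=(0.1107, -0.1143, -0.5652) → world pose (0.4178, -0.1007, 0.7652)
step 4: ξ=(vx,vy,ωz)=(-0.1100, -0.0500, 0.1304), dt=0.8 → body Δ=(-0.0858, -0.0445, 0.1043) → world pose (0.3868, -0.1922, 0.8696)

(0.3868, -0.1922, 0.8696)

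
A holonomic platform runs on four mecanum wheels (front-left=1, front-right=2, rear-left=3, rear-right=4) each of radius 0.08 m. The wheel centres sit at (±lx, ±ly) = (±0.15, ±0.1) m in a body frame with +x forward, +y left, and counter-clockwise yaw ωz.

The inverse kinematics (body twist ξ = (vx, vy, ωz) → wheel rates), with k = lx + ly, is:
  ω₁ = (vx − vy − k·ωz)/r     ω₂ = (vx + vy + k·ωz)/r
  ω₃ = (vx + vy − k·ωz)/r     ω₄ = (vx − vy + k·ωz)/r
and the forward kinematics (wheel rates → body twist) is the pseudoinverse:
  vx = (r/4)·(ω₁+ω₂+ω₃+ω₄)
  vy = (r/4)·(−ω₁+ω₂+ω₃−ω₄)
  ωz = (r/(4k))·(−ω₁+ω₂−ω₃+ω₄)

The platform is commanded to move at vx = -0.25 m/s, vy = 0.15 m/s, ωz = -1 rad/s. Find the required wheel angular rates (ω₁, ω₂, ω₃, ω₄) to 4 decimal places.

(-1.8750, -4.3750, 1.8750, -8.1250)

k = lx + ly = 0.15 + 0.1 = 0.2500;  k·ωz = 0.2500·-1 = -0.2500
ω₁ (FL) = (vx − vy − k·ωz)/r = -0.1500/0.08 = -1.8750
ω₂ (FR) = (vx + vy + k·ωz)/r = -0.3500/0.08 = -4.3750
ω₃ (RL) = (vx + vy − k·ωz)/r = 0.1500/0.08 = 1.8750
ω₄ (RR) = (vx − vy + k·ωz)/r = -0.6500/0.08 = -8.1250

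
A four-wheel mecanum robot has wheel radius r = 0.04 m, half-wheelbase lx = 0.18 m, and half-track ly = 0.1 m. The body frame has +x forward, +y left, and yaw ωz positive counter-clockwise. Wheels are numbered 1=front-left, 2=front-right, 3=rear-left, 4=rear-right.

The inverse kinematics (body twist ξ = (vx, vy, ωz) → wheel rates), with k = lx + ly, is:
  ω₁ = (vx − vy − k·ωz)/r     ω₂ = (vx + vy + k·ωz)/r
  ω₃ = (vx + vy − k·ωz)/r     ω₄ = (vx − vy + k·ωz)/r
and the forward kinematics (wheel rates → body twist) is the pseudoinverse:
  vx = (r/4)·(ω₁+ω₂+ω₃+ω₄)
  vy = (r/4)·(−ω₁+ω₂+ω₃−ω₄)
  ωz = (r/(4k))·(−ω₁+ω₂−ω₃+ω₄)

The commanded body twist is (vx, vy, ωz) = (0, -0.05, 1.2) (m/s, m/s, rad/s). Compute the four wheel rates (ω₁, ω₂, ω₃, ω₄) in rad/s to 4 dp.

k = lx + ly = 0.18 + 0.1 = 0.2800;  k·ωz = 0.2800·1.2 = 0.3360
ω₁ (FL) = (vx − vy − k·ωz)/r = -0.2860/0.04 = -7.1500
ω₂ (FR) = (vx + vy + k·ωz)/r = 0.2860/0.04 = 7.1500
ω₃ (RL) = (vx + vy − k·ωz)/r = -0.3860/0.04 = -9.6500
ω₄ (RR) = (vx − vy + k·ωz)/r = 0.3860/0.04 = 9.6500

(-7.1500, 7.1500, -9.6500, 9.6500)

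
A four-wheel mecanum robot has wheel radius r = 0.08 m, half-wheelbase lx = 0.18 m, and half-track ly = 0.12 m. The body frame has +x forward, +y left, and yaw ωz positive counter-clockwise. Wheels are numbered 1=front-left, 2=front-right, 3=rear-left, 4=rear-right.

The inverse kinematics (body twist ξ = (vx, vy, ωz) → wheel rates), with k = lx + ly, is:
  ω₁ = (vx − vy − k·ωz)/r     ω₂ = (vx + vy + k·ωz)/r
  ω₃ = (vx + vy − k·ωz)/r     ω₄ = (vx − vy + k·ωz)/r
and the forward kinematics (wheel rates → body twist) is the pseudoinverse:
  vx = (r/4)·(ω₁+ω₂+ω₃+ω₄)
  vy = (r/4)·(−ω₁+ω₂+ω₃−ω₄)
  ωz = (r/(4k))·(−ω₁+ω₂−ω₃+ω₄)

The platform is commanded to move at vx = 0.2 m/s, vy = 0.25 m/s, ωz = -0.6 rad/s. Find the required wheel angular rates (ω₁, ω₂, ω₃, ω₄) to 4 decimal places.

k = lx + ly = 0.18 + 0.12 = 0.3000;  k·ωz = 0.3000·-0.6 = -0.1800
ω₁ (FL) = (vx − vy − k·ωz)/r = 0.1300/0.08 = 1.6250
ω₂ (FR) = (vx + vy + k·ωz)/r = 0.2700/0.08 = 3.3750
ω₃ (RL) = (vx + vy − k·ωz)/r = 0.6300/0.08 = 7.8750
ω₄ (RR) = (vx − vy + k·ωz)/r = -0.2300/0.08 = -2.8750

(1.6250, 3.3750, 7.8750, -2.8750)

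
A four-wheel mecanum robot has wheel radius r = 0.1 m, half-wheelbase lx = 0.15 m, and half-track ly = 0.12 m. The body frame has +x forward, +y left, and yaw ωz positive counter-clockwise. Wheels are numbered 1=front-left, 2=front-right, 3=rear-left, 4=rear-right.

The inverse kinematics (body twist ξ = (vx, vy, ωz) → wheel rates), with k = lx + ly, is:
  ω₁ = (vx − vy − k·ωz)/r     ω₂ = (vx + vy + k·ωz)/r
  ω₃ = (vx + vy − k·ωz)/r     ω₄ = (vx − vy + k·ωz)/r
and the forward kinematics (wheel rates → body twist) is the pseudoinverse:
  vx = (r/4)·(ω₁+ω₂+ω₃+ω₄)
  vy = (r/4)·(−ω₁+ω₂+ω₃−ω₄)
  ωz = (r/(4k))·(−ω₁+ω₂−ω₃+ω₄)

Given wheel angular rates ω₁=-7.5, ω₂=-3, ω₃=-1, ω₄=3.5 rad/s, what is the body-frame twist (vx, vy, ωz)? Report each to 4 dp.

(-0.2000, 0.0000, 0.8333)

k = lx + ly = 0.15 + 0.12 = 0.2700
ω₁+ω₂+ω₃+ω₄ = -8.0000  →  vx = (0.1/4)·-8.0000 = -0.2000
−ω₁+ω₂+ω₃−ω₄ = 0.0000  →  vy = (0.1/4)·0.0000 = 0.0000
−ω₁+ω₂−ω₃+ω₄ = 9.0000  →  ωz = (0.1/1.0800)·9.0000 = 0.8333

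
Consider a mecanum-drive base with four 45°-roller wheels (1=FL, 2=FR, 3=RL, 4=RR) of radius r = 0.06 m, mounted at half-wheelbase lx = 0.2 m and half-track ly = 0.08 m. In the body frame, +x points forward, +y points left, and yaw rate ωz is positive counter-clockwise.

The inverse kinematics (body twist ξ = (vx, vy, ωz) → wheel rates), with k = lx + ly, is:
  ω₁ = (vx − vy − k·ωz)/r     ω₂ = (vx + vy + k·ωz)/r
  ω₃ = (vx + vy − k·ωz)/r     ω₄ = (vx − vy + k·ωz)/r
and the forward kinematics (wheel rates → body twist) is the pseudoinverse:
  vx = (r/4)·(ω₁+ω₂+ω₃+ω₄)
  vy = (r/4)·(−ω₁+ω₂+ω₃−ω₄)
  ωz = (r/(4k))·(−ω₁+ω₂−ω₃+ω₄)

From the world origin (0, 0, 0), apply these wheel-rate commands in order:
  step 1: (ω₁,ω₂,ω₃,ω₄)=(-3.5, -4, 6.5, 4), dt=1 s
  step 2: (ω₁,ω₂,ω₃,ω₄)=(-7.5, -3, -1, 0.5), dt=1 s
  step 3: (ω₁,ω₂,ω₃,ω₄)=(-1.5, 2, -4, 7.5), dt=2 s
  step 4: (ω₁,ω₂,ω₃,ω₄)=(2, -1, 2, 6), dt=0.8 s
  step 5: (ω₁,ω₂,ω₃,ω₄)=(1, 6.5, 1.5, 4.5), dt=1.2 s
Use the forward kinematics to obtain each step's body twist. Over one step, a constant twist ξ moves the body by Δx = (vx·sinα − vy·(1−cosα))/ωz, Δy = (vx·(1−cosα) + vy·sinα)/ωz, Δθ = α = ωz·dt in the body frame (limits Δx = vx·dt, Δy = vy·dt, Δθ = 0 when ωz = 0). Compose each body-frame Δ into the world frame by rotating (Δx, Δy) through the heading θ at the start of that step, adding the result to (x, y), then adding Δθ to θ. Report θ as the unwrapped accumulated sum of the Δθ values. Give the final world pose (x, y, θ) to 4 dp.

(0.0229, 0.3477, 2.3571)

step 1: ξ=(vx,vy,ωz)=(0.0450, 0.0300, -0.1607), dt=1.0 → body Δ=(0.0472, 0.0263, -0.1607) → world pose (0.0472, 0.0263, -0.1607)
step 2: ξ=(vx,vy,ωz)=(-0.1650, 0.0450, 0.3214), dt=1.0 → body Δ=(-0.1693, 0.0179, 0.3214) → world pose (-0.1171, 0.0711, 0.1607)
step 3: ξ=(vx,vy,ωz)=(0.0600, -0.1200, 0.8036), dt=2.0 → body Δ=(0.2294, -0.0719, 1.6071) → world pose (0.1208, 0.0368, 1.7679)
step 4: ξ=(vx,vy,ωz)=(0.1350, -0.1050, 0.0536), dt=0.8 → body Δ=(0.1098, -0.0817, 0.0429) → world pose (0.1794, 0.1605, 1.8107)
step 5: ξ=(vx,vy,ωz)=(0.2025, 0.0375, 0.4554), dt=1.2 → body Δ=(0.2191, 0.1075, 0.5464) → world pose (0.0229, 0.3477, 2.3571)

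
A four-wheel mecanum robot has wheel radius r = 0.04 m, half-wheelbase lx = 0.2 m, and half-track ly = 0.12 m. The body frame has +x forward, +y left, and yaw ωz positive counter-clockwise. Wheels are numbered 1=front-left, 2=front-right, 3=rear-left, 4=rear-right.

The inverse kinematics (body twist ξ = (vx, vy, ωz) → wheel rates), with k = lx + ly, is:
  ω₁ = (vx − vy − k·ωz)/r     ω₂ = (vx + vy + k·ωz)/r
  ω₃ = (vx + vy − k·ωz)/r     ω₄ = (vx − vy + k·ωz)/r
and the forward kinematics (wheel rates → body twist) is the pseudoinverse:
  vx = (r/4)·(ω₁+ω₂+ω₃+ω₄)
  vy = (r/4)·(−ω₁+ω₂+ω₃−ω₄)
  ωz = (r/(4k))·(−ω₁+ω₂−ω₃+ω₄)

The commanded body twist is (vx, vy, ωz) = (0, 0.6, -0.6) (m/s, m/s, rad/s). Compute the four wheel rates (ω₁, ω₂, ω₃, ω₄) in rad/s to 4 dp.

k = lx + ly = 0.2 + 0.12 = 0.3200;  k·ωz = 0.3200·-0.6 = -0.1920
ω₁ (FL) = (vx − vy − k·ωz)/r = -0.4080/0.04 = -10.2000
ω₂ (FR) = (vx + vy + k·ωz)/r = 0.4080/0.04 = 10.2000
ω₃ (RL) = (vx + vy − k·ωz)/r = 0.7920/0.04 = 19.8000
ω₄ (RR) = (vx − vy + k·ωz)/r = -0.7920/0.04 = -19.8000

(-10.2000, 10.2000, 19.8000, -19.8000)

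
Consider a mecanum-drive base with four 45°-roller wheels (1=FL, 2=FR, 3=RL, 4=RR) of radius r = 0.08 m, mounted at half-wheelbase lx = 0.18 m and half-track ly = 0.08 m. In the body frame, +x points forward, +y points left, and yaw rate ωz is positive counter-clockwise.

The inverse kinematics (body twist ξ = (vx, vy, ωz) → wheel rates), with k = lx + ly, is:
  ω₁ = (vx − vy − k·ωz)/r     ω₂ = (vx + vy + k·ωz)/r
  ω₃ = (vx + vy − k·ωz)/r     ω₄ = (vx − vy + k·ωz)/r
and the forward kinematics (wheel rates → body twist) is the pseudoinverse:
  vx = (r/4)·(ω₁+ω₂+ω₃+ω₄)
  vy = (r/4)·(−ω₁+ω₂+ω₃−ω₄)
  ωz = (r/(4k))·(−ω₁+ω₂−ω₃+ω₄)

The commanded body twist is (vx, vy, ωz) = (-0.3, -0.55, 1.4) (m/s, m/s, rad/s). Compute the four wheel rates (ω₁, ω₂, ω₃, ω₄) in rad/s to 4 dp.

k = lx + ly = 0.18 + 0.08 = 0.2600;  k·ωz = 0.2600·1.4 = 0.3640
ω₁ (FL) = (vx − vy − k·ωz)/r = -0.1140/0.08 = -1.4250
ω₂ (FR) = (vx + vy + k·ωz)/r = -0.4860/0.08 = -6.0750
ω₃ (RL) = (vx + vy − k·ωz)/r = -1.2140/0.08 = -15.1750
ω₄ (RR) = (vx − vy + k·ωz)/r = 0.6140/0.08 = 7.6750

(-1.4250, -6.0750, -15.1750, 7.6750)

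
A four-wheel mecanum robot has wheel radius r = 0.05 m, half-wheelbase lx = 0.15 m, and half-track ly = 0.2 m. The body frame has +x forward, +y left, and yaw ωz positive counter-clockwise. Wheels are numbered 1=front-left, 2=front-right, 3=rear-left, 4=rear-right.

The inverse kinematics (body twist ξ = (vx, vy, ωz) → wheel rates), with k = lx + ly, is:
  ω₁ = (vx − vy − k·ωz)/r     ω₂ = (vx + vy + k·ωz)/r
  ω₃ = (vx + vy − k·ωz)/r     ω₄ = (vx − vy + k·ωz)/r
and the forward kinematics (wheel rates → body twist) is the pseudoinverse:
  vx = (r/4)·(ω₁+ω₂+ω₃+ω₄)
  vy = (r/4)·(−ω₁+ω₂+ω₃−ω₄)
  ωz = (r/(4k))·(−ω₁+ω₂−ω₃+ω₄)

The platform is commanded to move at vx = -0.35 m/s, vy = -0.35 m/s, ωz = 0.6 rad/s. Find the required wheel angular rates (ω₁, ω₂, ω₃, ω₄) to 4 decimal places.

(-4.2000, -9.8000, -18.2000, 4.2000)

k = lx + ly = 0.15 + 0.2 = 0.3500;  k·ωz = 0.3500·0.6 = 0.2100
ω₁ (FL) = (vx − vy − k·ωz)/r = -0.2100/0.05 = -4.2000
ω₂ (FR) = (vx + vy + k·ωz)/r = -0.4900/0.05 = -9.8000
ω₃ (RL) = (vx + vy − k·ωz)/r = -0.9100/0.05 = -18.2000
ω₄ (RR) = (vx − vy + k·ωz)/r = 0.2100/0.05 = 4.2000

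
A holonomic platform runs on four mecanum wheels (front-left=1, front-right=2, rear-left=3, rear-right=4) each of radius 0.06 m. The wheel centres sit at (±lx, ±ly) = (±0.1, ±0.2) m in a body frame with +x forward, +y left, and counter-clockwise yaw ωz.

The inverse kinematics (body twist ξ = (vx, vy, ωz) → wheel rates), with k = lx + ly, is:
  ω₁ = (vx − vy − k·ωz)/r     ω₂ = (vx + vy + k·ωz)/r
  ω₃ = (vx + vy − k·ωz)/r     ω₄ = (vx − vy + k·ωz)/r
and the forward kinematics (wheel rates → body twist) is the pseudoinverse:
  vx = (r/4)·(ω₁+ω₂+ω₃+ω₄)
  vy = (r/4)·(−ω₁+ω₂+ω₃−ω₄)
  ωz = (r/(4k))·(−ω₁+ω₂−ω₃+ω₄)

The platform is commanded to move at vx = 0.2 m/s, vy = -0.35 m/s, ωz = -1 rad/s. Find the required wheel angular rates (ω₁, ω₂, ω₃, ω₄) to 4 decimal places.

(14.1667, -7.5000, 2.5000, 4.1667)

k = lx + ly = 0.1 + 0.2 = 0.3000;  k·ωz = 0.3000·-1 = -0.3000
ω₁ (FL) = (vx − vy − k·ωz)/r = 0.8500/0.06 = 14.1667
ω₂ (FR) = (vx + vy + k·ωz)/r = -0.4500/0.06 = -7.5000
ω₃ (RL) = (vx + vy − k·ωz)/r = 0.1500/0.06 = 2.5000
ω₄ (RR) = (vx − vy + k·ωz)/r = 0.2500/0.06 = 4.1667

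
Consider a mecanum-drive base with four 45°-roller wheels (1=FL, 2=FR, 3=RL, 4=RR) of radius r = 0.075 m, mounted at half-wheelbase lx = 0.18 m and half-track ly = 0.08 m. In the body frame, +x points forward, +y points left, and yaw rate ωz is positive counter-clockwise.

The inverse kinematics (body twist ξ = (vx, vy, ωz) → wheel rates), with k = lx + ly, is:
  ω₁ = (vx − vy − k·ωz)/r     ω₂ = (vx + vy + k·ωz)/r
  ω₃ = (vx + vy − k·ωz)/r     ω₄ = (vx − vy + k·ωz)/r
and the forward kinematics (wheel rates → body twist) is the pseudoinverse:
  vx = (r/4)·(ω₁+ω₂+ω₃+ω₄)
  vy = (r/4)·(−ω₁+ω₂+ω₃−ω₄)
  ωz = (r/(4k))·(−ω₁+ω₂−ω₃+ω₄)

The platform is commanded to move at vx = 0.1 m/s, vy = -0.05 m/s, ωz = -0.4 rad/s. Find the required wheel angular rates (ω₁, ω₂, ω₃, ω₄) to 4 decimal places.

k = lx + ly = 0.18 + 0.08 = 0.2600;  k·ωz = 0.2600·-0.4 = -0.1040
ω₁ (FL) = (vx − vy − k·ωz)/r = 0.2540/0.075 = 3.3867
ω₂ (FR) = (vx + vy + k·ωz)/r = -0.0540/0.075 = -0.7200
ω₃ (RL) = (vx + vy − k·ωz)/r = 0.1540/0.075 = 2.0533
ω₄ (RR) = (vx − vy + k·ωz)/r = 0.0460/0.075 = 0.6133

(3.3867, -0.7200, 2.0533, 0.6133)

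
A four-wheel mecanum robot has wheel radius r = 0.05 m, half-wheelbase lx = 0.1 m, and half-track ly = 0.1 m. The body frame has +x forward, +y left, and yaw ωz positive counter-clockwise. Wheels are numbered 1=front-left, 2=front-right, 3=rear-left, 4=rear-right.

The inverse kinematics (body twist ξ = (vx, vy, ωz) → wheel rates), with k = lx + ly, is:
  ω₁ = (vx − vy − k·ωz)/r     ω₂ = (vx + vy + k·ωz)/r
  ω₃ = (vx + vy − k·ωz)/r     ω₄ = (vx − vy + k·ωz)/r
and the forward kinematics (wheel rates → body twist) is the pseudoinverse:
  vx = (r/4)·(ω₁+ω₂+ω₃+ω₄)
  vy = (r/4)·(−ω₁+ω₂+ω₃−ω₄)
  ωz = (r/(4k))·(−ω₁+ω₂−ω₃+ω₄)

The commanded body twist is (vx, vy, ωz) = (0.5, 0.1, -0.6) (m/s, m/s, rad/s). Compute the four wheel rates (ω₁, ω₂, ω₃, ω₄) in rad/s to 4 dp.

(10.4000, 9.6000, 14.4000, 5.6000)

k = lx + ly = 0.1 + 0.1 = 0.2000;  k·ωz = 0.2000·-0.6 = -0.1200
ω₁ (FL) = (vx − vy − k·ωz)/r = 0.5200/0.05 = 10.4000
ω₂ (FR) = (vx + vy + k·ωz)/r = 0.4800/0.05 = 9.6000
ω₃ (RL) = (vx + vy − k·ωz)/r = 0.7200/0.05 = 14.4000
ω₄ (RR) = (vx − vy + k·ωz)/r = 0.2800/0.05 = 5.6000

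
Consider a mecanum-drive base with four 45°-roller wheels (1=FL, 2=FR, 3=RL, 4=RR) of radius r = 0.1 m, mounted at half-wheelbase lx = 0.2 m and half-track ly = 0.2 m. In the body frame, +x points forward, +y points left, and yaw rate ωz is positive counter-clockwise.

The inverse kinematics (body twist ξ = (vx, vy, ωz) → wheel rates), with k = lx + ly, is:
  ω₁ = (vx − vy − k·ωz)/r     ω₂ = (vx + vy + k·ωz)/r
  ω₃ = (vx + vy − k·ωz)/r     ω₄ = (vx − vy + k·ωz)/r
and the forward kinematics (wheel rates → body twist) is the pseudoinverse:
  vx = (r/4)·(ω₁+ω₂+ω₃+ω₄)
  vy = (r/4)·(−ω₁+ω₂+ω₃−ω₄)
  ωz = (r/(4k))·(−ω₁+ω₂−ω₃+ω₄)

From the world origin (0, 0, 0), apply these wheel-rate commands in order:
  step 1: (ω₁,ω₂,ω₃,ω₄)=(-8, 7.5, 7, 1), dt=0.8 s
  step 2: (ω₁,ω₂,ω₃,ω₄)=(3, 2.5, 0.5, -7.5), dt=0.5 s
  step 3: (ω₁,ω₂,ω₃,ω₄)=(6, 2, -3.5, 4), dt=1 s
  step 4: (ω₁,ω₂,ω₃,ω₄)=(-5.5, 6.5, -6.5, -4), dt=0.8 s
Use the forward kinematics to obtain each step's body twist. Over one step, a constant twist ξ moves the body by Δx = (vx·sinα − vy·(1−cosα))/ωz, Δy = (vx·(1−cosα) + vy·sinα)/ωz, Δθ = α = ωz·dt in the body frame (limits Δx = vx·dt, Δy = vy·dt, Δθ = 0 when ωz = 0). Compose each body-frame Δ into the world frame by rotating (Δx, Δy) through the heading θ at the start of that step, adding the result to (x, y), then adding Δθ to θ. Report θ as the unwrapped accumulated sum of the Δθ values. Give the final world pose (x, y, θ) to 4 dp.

step 1: ξ=(vx,vy,ωz)=(0.1875, 0.5375, 0.5938), dt=0.8 → body Δ=(0.0442, 0.4490, 0.4750) → world pose (0.0442, 0.4490, 0.4750)
step 2: ξ=(vx,vy,ωz)=(-0.0375, 0.1875, -0.5312), dt=0.5 → body Δ=(-0.0062, 0.0951, -0.2656) → world pose (-0.0048, 0.5308, 0.2094)
step 3: ξ=(vx,vy,ωz)=(0.2125, -0.2875, 0.2188), dt=1.0 → body Δ=(0.2421, -0.2621, 0.2188) → world pose (0.2865, 0.3247, 0.4281)
step 4: ξ=(vx,vy,ωz)=(-0.2375, 0.2375, 0.9062), dt=0.8 → body Δ=(-0.2397, 0.1079, 0.7250) → world pose (0.0237, 0.3234, 1.1531)

(0.0237, 0.3234, 1.1531)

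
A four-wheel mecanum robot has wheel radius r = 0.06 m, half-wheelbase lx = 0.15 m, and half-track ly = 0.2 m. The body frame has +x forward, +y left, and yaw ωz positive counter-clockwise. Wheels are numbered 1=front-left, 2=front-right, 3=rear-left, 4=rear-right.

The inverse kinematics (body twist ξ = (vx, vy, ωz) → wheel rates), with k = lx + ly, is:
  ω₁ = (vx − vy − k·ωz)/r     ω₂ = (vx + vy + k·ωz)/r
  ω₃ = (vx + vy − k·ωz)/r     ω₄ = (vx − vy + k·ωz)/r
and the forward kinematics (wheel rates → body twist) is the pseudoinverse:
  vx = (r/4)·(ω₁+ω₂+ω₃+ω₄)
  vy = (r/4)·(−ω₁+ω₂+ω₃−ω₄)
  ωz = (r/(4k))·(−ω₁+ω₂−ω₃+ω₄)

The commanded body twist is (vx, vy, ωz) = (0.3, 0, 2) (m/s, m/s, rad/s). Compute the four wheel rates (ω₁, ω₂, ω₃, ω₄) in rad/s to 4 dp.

(-6.6667, 16.6667, -6.6667, 16.6667)

k = lx + ly = 0.15 + 0.2 = 0.3500;  k·ωz = 0.3500·2 = 0.7000
ω₁ (FL) = (vx − vy − k·ωz)/r = -0.4000/0.06 = -6.6667
ω₂ (FR) = (vx + vy + k·ωz)/r = 1.0000/0.06 = 16.6667
ω₃ (RL) = (vx + vy − k·ωz)/r = -0.4000/0.06 = -6.6667
ω₄ (RR) = (vx − vy + k·ωz)/r = 1.0000/0.06 = 16.6667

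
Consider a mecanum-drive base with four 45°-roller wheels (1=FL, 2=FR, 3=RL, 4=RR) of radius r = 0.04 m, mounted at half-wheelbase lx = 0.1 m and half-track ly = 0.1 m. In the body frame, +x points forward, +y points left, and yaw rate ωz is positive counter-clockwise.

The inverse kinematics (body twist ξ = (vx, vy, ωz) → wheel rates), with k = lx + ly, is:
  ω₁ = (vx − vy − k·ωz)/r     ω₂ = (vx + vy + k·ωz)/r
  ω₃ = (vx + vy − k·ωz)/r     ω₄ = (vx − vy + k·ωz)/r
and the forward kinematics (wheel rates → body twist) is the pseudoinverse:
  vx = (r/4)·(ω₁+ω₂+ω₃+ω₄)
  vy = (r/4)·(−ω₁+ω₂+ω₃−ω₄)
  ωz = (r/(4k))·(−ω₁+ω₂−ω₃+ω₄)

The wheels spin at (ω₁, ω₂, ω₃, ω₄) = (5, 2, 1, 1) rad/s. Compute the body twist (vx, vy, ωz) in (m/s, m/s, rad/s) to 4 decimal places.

(0.0900, -0.0300, -0.1500)

k = lx + ly = 0.1 + 0.1 = 0.2000
ω₁+ω₂+ω₃+ω₄ = 9.0000  →  vx = (0.04/4)·9.0000 = 0.0900
−ω₁+ω₂+ω₃−ω₄ = -3.0000  →  vy = (0.04/4)·-3.0000 = -0.0300
−ω₁+ω₂−ω₃+ω₄ = -3.0000  →  ωz = (0.04/0.8000)·-3.0000 = -0.1500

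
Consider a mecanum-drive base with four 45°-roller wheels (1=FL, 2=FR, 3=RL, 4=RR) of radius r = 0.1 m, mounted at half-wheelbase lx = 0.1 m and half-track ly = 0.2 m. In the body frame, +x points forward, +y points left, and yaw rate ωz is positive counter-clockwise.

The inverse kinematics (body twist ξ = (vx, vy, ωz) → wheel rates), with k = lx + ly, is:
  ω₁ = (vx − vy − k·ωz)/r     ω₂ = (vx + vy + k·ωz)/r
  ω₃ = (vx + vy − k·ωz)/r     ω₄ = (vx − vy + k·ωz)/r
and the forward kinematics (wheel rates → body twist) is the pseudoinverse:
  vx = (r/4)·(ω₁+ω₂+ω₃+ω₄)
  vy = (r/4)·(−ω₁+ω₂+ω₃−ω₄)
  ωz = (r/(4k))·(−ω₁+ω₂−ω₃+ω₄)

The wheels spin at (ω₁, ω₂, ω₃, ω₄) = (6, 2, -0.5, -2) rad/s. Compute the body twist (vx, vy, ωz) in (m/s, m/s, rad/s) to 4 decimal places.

k = lx + ly = 0.1 + 0.2 = 0.3000
ω₁+ω₂+ω₃+ω₄ = 5.5000  →  vx = (0.1/4)·5.5000 = 0.1375
−ω₁+ω₂+ω₃−ω₄ = -2.5000  →  vy = (0.1/4)·-2.5000 = -0.0625
−ω₁+ω₂−ω₃+ω₄ = -5.5000  →  ωz = (0.1/1.2000)·-5.5000 = -0.4583

(0.1375, -0.0625, -0.4583)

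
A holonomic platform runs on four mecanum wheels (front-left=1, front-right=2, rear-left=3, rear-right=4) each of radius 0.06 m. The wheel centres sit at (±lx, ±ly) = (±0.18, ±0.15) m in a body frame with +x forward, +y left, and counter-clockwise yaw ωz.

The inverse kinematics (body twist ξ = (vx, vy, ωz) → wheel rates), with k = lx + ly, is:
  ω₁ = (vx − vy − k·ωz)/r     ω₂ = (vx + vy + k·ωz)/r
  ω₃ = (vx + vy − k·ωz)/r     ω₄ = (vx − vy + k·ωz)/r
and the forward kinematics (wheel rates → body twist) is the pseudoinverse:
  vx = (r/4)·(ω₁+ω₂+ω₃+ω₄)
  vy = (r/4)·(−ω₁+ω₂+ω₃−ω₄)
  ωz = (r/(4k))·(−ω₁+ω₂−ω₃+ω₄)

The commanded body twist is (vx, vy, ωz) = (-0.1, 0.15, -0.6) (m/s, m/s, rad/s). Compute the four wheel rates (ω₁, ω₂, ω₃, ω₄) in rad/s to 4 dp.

(-0.8667, -2.4667, 4.1333, -7.4667)

k = lx + ly = 0.18 + 0.15 = 0.3300;  k·ωz = 0.3300·-0.6 = -0.1980
ω₁ (FL) = (vx − vy − k·ωz)/r = -0.0520/0.06 = -0.8667
ω₂ (FR) = (vx + vy + k·ωz)/r = -0.1480/0.06 = -2.4667
ω₃ (RL) = (vx + vy − k·ωz)/r = 0.2480/0.06 = 4.1333
ω₄ (RR) = (vx − vy + k·ωz)/r = -0.4480/0.06 = -7.4667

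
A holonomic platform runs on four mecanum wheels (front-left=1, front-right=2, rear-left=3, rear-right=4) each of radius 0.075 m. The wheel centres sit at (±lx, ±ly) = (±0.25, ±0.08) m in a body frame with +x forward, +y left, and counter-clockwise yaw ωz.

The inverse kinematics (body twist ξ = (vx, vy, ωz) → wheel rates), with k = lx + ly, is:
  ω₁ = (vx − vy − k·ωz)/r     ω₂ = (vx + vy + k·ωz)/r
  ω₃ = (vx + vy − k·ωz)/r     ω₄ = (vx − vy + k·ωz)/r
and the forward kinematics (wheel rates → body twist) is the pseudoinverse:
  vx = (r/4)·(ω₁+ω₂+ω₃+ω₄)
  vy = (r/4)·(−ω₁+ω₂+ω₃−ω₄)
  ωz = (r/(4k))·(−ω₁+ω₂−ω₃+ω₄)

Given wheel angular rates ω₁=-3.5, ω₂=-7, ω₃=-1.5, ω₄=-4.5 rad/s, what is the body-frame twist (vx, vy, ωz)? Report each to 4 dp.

(-0.3094, -0.0094, -0.3693)

k = lx + ly = 0.25 + 0.08 = 0.3300
ω₁+ω₂+ω₃+ω₄ = -16.5000  →  vx = (0.075/4)·-16.5000 = -0.3094
−ω₁+ω₂+ω₃−ω₄ = -0.5000  →  vy = (0.075/4)·-0.5000 = -0.0094
−ω₁+ω₂−ω₃+ω₄ = -6.5000  →  ωz = (0.075/1.3200)·-6.5000 = -0.3693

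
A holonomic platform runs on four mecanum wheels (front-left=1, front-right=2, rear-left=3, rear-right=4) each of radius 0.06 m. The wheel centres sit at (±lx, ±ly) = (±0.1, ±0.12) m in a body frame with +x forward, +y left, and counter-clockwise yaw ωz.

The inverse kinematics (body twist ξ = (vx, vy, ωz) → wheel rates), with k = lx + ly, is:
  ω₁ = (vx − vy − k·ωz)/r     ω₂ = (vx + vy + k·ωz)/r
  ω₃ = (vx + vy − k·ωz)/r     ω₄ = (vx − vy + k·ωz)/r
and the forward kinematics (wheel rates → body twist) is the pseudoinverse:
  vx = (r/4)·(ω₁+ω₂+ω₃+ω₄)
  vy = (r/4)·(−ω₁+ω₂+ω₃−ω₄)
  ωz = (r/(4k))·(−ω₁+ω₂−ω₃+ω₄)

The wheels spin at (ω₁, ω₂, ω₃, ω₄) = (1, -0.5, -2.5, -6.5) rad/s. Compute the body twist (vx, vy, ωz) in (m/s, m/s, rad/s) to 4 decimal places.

(-0.1275, 0.0375, -0.3750)

k = lx + ly = 0.1 + 0.12 = 0.2200
ω₁+ω₂+ω₃+ω₄ = -8.5000  →  vx = (0.06/4)·-8.5000 = -0.1275
−ω₁+ω₂+ω₃−ω₄ = 2.5000  →  vy = (0.06/4)·2.5000 = 0.0375
−ω₁+ω₂−ω₃+ω₄ = -5.5000  →  ωz = (0.06/0.8800)·-5.5000 = -0.3750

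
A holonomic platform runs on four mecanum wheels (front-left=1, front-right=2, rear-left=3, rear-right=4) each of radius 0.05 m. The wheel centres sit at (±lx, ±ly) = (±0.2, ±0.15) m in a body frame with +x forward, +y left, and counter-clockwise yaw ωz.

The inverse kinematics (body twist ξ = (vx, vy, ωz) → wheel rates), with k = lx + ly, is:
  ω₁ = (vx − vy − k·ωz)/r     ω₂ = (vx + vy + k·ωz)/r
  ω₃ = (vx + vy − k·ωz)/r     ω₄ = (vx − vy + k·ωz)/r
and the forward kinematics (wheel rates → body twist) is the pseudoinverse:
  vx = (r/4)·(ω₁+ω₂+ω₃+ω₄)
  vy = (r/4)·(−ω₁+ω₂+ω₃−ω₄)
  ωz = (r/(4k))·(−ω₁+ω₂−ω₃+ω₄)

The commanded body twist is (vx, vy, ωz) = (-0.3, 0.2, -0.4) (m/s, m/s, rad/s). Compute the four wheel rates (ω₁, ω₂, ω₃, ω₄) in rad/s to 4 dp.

k = lx + ly = 0.2 + 0.15 = 0.3500;  k·ωz = 0.3500·-0.4 = -0.1400
ω₁ (FL) = (vx − vy − k·ωz)/r = -0.3600/0.05 = -7.2000
ω₂ (FR) = (vx + vy + k·ωz)/r = -0.2400/0.05 = -4.8000
ω₃ (RL) = (vx + vy − k·ωz)/r = 0.0400/0.05 = 0.8000
ω₄ (RR) = (vx − vy + k·ωz)/r = -0.6400/0.05 = -12.8000

(-7.2000, -4.8000, 0.8000, -12.8000)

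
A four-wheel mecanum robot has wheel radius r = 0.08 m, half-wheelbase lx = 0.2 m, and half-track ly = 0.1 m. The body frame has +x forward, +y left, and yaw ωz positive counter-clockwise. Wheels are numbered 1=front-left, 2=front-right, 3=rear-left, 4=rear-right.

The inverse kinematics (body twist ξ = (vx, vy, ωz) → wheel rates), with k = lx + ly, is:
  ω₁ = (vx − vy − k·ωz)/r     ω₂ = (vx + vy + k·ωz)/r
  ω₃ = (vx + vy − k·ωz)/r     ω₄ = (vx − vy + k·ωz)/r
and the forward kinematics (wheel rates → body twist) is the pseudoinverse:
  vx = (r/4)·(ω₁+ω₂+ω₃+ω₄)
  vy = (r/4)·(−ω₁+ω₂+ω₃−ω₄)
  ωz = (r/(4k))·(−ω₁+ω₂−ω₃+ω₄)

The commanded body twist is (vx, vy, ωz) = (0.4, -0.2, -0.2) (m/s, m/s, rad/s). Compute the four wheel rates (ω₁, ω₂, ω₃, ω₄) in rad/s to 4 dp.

k = lx + ly = 0.2 + 0.1 = 0.3000;  k·ωz = 0.3000·-0.2 = -0.0600
ω₁ (FL) = (vx − vy − k·ωz)/r = 0.6600/0.08 = 8.2500
ω₂ (FR) = (vx + vy + k·ωz)/r = 0.1400/0.08 = 1.7500
ω₃ (RL) = (vx + vy − k·ωz)/r = 0.2600/0.08 = 3.2500
ω₄ (RR) = (vx − vy + k·ωz)/r = 0.5400/0.08 = 6.7500

(8.2500, 1.7500, 3.2500, 6.7500)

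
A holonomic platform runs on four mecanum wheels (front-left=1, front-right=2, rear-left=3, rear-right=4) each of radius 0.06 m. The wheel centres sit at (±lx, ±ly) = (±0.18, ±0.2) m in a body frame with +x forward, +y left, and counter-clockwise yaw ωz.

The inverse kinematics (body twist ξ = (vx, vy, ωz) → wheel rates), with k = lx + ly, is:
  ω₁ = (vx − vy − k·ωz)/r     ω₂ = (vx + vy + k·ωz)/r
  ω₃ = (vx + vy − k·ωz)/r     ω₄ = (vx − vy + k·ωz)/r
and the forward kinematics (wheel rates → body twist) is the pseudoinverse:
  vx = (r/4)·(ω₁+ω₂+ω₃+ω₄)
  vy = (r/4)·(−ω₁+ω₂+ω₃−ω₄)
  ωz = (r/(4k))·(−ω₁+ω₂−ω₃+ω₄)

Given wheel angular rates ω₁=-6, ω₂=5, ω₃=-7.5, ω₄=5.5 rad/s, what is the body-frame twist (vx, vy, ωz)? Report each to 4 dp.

k = lx + ly = 0.18 + 0.2 = 0.3800
ω₁+ω₂+ω₃+ω₄ = -3.0000  →  vx = (0.06/4)·-3.0000 = -0.0450
−ω₁+ω₂+ω₃−ω₄ = -2.0000  →  vy = (0.06/4)·-2.0000 = -0.0300
−ω₁+ω₂−ω₃+ω₄ = 24.0000  →  ωz = (0.06/1.5200)·24.0000 = 0.9474

(-0.0450, -0.0300, 0.9474)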